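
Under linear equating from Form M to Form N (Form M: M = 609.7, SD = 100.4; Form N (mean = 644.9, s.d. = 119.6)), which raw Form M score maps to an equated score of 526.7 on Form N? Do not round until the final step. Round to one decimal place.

Invert y = (SD_Y/SD_X)(x − M_X) + M_Y:
x = (SD_X/SD_Y)(y − M_Y) + M_X = (100.4/119.6)(526.7 − 644.9) + 609.7
x = 0.839465 × -118.200 + 609.7 = 510.5

510.5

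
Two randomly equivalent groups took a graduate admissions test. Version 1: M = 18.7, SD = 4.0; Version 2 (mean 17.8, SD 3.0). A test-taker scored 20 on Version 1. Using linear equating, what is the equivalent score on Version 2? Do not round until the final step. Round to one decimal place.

18.8

Linear equating: y = (SD_Y/SD_X)(x − M_X) + M_Y
y = (3.0/4.0)(20 − 18.7) + 17.8
y = 0.750000 × 1.3 + 17.8 = 0.9750 + 17.8 = 18.8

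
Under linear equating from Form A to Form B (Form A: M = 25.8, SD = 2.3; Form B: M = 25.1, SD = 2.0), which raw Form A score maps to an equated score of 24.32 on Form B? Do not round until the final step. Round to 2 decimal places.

24.90

Invert y = (SD_Y/SD_X)(x − M_X) + M_Y:
x = (SD_X/SD_Y)(y − M_Y) + M_X = (2.3/2.0)(24.32 − 25.1) + 25.8
x = 1.150000 × -0.780 + 25.8 = 24.90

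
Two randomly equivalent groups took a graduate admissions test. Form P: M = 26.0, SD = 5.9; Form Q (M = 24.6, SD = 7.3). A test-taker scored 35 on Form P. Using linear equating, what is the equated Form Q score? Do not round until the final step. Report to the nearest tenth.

35.7

Linear equating: y = (SD_Y/SD_X)(x − M_X) + M_Y
y = (7.3/5.9)(35 − 26.0) + 24.6
y = 1.237288 × 9.0 + 24.6 = 11.1356 + 24.6 = 35.7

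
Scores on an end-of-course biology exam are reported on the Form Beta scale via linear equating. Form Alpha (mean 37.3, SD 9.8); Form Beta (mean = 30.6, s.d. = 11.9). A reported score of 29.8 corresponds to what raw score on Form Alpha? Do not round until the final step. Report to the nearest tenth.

Invert y = (SD_Y/SD_X)(x − M_X) + M_Y:
x = (SD_X/SD_Y)(y − M_Y) + M_X = (9.8/11.9)(29.8 − 30.6) + 37.3
x = 0.823529 × -0.800 + 37.3 = 36.6

36.6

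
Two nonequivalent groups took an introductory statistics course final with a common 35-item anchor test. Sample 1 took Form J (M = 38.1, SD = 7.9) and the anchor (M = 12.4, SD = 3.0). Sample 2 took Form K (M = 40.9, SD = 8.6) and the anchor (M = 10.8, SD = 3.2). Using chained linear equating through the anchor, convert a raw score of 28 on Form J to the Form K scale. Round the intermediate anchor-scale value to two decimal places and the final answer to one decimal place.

34.9

Form J → anchor (Sample 1): v = (3.0/7.9)(28 − 38.1) + 12.4 = 8.56
anchor → Form K (Sample 2): y = (8.6/3.2)(8.56 − 10.8) + 40.9 = 34.9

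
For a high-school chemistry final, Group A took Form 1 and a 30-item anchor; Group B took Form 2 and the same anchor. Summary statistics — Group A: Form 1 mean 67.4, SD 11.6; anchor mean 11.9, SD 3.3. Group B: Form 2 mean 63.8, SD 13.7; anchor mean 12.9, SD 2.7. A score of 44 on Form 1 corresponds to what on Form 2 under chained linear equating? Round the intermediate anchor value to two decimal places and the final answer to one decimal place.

Form 1 → anchor (Group A): v = (3.3/11.6)(44 − 67.4) + 11.9 = 5.24
anchor → Form 2 (Group B): y = (13.7/2.7)(5.24 − 12.9) + 63.8 = 24.9

24.9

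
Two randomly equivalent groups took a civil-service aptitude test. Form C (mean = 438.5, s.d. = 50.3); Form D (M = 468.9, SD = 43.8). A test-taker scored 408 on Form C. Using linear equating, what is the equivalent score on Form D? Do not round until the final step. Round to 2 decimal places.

Linear equating: y = (SD_Y/SD_X)(x − M_X) + M_Y
y = (43.8/50.3)(408 − 438.5) + 468.9
y = 0.870775 × -30.5 + 468.9 = -26.5586 + 468.9 = 442.34

442.34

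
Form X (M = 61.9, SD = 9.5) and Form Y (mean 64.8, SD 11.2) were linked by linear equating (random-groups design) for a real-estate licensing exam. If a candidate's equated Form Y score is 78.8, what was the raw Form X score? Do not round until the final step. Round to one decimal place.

Invert y = (SD_Y/SD_X)(x − M_X) + M_Y:
x = (SD_X/SD_Y)(y − M_Y) + M_X = (9.5/11.2)(78.8 − 64.8) + 61.9
x = 0.848214 × 14.000 + 61.9 = 73.8

73.8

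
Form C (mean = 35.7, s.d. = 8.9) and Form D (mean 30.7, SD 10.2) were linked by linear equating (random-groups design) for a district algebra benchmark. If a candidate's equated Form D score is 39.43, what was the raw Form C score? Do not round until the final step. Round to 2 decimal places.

43.32

Invert y = (SD_Y/SD_X)(x − M_X) + M_Y:
x = (SD_X/SD_Y)(y − M_Y) + M_X = (8.9/10.2)(39.43 − 30.7) + 35.7
x = 0.872549 × 8.730 + 35.7 = 43.32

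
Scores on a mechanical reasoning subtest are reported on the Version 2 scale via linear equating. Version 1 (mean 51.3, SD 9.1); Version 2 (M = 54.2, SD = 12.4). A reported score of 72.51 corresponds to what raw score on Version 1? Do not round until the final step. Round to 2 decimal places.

64.74

Invert y = (SD_Y/SD_X)(x − M_X) + M_Y:
x = (SD_X/SD_Y)(y − M_Y) + M_X = (9.1/12.4)(72.51 − 54.2) + 51.3
x = 0.733871 × 18.310 + 51.3 = 64.74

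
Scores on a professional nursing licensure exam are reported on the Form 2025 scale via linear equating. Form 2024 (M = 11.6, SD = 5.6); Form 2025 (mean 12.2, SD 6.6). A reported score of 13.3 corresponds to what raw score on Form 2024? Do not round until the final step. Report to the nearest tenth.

Invert y = (SD_Y/SD_X)(x − M_X) + M_Y:
x = (SD_X/SD_Y)(y − M_Y) + M_X = (5.6/6.6)(13.3 − 12.2) + 11.6
x = 0.848485 × 1.100 + 11.6 = 12.5

12.5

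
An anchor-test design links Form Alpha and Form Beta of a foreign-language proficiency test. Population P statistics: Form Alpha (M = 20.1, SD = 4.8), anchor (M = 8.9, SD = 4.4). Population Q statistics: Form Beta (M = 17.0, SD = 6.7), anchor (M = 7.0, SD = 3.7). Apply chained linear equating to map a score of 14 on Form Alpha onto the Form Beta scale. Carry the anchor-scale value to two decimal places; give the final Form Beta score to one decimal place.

Form Alpha → anchor (Population P): v = (4.4/4.8)(14 − 20.1) + 8.9 = 3.31
anchor → Form Beta (Population Q): y = (6.7/3.7)(3.31 − 7.0) + 17.0 = 10.3

10.3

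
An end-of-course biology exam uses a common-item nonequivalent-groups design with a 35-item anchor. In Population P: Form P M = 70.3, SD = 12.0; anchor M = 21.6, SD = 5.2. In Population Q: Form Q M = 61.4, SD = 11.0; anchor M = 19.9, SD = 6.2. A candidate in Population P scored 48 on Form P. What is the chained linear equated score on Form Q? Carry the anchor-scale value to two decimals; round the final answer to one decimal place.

Form P → anchor (Population P): v = (5.2/12.0)(48 − 70.3) + 21.6 = 11.94
anchor → Form Q (Population Q): y = (11.0/6.2)(11.94 − 19.9) + 61.4 = 47.3

47.3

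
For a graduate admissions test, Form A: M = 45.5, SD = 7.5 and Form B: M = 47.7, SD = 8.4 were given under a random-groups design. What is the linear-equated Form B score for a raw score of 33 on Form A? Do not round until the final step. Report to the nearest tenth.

Linear equating: y = (SD_Y/SD_X)(x − M_X) + M_Y
y = (8.4/7.5)(33 − 45.5) + 47.7
y = 1.120000 × -12.5 + 47.7 = -14.0000 + 47.7 = 33.7

33.7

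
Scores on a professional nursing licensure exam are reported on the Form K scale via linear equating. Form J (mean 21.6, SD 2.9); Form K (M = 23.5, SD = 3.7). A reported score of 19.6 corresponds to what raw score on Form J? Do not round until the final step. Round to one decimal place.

18.5

Invert y = (SD_Y/SD_X)(x − M_X) + M_Y:
x = (SD_X/SD_Y)(y − M_Y) + M_X = (2.9/3.7)(19.6 − 23.5) + 21.6
x = 0.783784 × -3.900 + 21.6 = 18.5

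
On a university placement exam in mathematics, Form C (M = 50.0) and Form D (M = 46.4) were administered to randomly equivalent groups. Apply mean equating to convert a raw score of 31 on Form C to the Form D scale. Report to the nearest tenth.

Mean equating: y = x + (M_Y − M_X) = 31 + (46.4 − 50.0) = 27.4

27.4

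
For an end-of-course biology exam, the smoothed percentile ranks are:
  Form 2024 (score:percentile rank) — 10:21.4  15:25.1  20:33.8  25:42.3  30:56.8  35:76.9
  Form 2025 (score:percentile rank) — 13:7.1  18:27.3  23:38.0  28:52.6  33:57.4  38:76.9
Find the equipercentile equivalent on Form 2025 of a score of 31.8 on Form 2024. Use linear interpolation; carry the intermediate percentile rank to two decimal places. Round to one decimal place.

PR of 31.8 on Form 2024: 56.8 + (31.8 − 30)/(35 − 30) × (76.9 − 56.8) = 64.04
On Form 2025, PR 64.04 falls between score 33 (PR 57.4) and 38 (PR 76.9).
Interpolate: 33 + (64.04 − 57.4)/(76.9 − 57.4) × (38 − 33) = 34.7

34.7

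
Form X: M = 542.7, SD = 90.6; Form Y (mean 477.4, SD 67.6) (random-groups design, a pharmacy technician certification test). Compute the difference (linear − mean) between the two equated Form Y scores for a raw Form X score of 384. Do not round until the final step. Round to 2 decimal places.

40.29

Mean-equated: 384 + (477.4 − 542.7) = 318.70
Linear-equated: (67.6/90.6)(384 − 542.7) + 477.4 = 358.988
Difference = 358.988 − 318.70 = 40.29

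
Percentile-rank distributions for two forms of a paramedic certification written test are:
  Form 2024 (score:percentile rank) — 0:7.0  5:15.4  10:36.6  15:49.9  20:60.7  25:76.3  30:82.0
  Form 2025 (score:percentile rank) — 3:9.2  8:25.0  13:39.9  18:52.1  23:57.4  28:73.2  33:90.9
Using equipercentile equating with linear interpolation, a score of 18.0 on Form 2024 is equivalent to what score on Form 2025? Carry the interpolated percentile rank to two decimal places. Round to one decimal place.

PR of 18.0 on Form 2024: 49.9 + (18.0 − 15)/(20 − 15) × (60.7 − 49.9) = 56.38
On Form 2025, PR 56.38 falls between score 18 (PR 52.1) and 23 (PR 57.4).
Interpolate: 18 + (56.38 − 52.1)/(57.4 − 52.1) × (23 − 18) = 22.0

22.0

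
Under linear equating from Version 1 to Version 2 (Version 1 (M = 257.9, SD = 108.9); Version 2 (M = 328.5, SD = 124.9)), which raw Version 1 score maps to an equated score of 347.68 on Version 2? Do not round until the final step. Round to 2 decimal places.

274.62

Invert y = (SD_Y/SD_X)(x − M_X) + M_Y:
x = (SD_X/SD_Y)(y − M_Y) + M_X = (108.9/124.9)(347.68 − 328.5) + 257.9
x = 0.871898 × 19.180 + 257.9 = 274.62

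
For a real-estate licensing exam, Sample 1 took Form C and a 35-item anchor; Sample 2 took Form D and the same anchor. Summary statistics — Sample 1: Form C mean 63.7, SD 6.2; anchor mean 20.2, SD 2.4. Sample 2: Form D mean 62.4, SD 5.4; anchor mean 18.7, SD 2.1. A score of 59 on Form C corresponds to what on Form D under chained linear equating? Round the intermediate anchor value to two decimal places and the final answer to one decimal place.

Form C → anchor (Sample 1): v = (2.4/6.2)(59 − 63.7) + 20.2 = 18.38
anchor → Form D (Sample 2): y = (5.4/2.1)(18.38 − 18.7) + 62.4 = 61.6

61.6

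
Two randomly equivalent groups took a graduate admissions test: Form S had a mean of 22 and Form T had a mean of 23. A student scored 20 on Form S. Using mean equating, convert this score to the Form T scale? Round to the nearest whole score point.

21

Mean equating: y = x + (M_Y − M_X) = 20 + (23 − 22) = 21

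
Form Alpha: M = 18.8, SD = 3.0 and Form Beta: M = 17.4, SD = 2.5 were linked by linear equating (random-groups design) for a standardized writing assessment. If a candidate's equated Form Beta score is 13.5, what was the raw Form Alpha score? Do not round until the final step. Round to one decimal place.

Invert y = (SD_Y/SD_X)(x − M_X) + M_Y:
x = (SD_X/SD_Y)(y − M_Y) + M_X = (3.0/2.5)(13.5 − 17.4) + 18.8
x = 1.200000 × -3.900 + 18.8 = 14.1

14.1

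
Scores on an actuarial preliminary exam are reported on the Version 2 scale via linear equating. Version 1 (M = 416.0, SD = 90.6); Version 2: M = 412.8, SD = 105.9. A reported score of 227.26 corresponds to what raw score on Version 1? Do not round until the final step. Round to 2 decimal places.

257.27

Invert y = (SD_Y/SD_X)(x − M_X) + M_Y:
x = (SD_X/SD_Y)(y − M_Y) + M_X = (90.6/105.9)(227.26 − 412.8) + 416.0
x = 0.855524 × -185.540 + 416.0 = 257.27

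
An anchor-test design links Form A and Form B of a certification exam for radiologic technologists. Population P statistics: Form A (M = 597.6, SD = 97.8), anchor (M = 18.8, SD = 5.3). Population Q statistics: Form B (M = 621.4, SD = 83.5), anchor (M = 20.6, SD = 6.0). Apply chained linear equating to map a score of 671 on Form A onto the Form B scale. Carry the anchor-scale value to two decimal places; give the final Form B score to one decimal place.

Form A → anchor (Population P): v = (5.3/97.8)(671 − 597.6) + 18.8 = 22.78
anchor → Form B (Population Q): y = (83.5/6.0)(22.78 − 20.6) + 621.4 = 651.7

651.7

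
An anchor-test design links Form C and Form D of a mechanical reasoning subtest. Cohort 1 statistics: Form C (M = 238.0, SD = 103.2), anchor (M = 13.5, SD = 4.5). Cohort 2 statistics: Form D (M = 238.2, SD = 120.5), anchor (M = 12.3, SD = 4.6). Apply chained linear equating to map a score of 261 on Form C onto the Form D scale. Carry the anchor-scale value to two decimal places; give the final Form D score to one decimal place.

Form C → anchor (Cohort 1): v = (4.5/103.2)(261 − 238.0) + 13.5 = 14.50
anchor → Form D (Cohort 2): y = (120.5/4.6)(14.50 − 12.3) + 238.2 = 295.8

295.8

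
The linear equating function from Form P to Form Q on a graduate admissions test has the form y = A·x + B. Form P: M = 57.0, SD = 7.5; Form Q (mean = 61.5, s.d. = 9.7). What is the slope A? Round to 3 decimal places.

A = SD_Y / SD_X = 9.7 / 7.5 = 1.293

1.293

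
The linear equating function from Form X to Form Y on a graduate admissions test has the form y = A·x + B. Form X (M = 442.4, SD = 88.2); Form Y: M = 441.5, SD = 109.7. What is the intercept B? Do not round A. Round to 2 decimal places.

-108.74

A = SD_Y / SD_X = 109.7 / 88.2 = 1.243764
B = M_Y − A·M_X = 441.5 − 1.243764 × 442.4 = -108.74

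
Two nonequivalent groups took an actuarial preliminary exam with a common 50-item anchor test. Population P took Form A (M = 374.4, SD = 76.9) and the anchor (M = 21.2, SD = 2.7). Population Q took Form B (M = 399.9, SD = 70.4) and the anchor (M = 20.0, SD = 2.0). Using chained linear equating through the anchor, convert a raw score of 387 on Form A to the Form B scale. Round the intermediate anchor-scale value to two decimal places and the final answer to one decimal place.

457.6

Form A → anchor (Population P): v = (2.7/76.9)(387 − 374.4) + 21.2 = 21.64
anchor → Form B (Population Q): y = (70.4/2.0)(21.64 − 20.0) + 399.9 = 457.6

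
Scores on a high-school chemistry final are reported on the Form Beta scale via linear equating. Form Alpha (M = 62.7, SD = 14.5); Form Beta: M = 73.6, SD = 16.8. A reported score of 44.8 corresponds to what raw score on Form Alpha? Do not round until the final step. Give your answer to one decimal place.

Invert y = (SD_Y/SD_X)(x − M_X) + M_Y:
x = (SD_X/SD_Y)(y − M_Y) + M_X = (14.5/16.8)(44.8 − 73.6) + 62.7
x = 0.863095 × -28.800 + 62.7 = 37.8

37.8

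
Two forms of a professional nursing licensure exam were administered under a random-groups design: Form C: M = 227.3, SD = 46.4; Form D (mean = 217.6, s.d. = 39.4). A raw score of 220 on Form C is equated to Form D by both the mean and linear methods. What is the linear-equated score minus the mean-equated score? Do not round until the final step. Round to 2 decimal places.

Mean-equated: 220 + (217.6 − 227.3) = 210.30
Linear-equated: (39.4/46.4)(220 − 227.3) + 217.6 = 211.401
Difference = 211.401 − 210.30 = 1.10

1.10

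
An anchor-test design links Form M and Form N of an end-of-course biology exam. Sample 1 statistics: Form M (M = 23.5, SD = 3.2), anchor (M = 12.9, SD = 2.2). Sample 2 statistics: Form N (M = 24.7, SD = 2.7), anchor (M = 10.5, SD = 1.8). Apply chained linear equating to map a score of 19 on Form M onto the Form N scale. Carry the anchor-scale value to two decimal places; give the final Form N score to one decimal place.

23.7

Form M → anchor (Sample 1): v = (2.2/3.2)(19 − 23.5) + 12.9 = 9.81
anchor → Form N (Sample 2): y = (2.7/1.8)(9.81 − 10.5) + 24.7 = 23.7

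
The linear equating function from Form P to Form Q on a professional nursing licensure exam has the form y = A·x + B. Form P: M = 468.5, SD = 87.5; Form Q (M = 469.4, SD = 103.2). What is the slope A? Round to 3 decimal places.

1.179

A = SD_Y / SD_X = 103.2 / 87.5 = 1.179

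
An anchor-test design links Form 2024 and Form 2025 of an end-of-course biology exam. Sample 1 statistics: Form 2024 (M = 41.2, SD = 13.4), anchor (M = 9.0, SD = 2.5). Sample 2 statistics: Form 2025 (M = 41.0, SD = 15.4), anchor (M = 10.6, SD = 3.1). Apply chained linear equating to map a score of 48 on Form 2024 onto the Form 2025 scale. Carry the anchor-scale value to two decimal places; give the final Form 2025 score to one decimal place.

39.4

Form 2024 → anchor (Sample 1): v = (2.5/13.4)(48 − 41.2) + 9.0 = 10.27
anchor → Form 2025 (Sample 2): y = (15.4/3.1)(10.27 − 10.6) + 41.0 = 39.4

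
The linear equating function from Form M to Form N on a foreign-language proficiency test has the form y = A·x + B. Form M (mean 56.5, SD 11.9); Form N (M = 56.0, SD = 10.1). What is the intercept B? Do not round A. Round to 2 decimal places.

8.05

A = SD_Y / SD_X = 10.1 / 11.9 = 0.848739
B = M_Y − A·M_X = 56.0 − 0.848739 × 56.5 = 8.05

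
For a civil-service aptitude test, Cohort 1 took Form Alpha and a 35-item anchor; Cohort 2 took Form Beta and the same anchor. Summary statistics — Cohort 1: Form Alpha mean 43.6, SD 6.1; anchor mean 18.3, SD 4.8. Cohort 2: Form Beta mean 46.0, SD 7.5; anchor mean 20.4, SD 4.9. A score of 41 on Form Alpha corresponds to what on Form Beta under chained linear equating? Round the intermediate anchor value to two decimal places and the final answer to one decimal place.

Form Alpha → anchor (Cohort 1): v = (4.8/6.1)(41 − 43.6) + 18.3 = 16.25
anchor → Form Beta (Cohort 2): y = (7.5/4.9)(16.25 − 20.4) + 46.0 = 39.6

39.6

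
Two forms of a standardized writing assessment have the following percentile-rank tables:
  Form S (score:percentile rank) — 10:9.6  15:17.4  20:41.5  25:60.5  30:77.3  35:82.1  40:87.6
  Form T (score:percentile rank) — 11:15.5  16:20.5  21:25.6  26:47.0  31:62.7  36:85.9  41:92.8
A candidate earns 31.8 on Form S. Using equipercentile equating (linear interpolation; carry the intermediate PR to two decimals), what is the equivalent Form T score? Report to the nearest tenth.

PR of 31.8 on Form S: 77.3 + (31.8 − 30)/(35 − 30) × (82.1 − 77.3) = 79.03
On Form T, PR 79.03 falls between score 31 (PR 62.7) and 36 (PR 85.9).
Interpolate: 31 + (79.03 − 62.7)/(85.9 − 62.7) × (36 − 31) = 34.5

34.5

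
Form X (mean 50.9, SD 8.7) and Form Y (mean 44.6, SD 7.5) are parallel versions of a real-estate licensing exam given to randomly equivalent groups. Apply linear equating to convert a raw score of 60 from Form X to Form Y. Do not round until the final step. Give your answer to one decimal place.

Linear equating: y = (SD_Y/SD_X)(x − M_X) + M_Y
y = (7.5/8.7)(60 − 50.9) + 44.6
y = 0.862069 × 9.1 + 44.6 = 7.8448 + 44.6 = 52.4

52.4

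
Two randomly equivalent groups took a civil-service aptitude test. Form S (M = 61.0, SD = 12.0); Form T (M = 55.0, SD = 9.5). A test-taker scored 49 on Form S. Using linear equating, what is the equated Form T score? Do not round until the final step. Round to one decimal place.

45.5

Linear equating: y = (SD_Y/SD_X)(x − M_X) + M_Y
y = (9.5/12.0)(49 − 61.0) + 55.0
y = 0.791667 × -12.0 + 55.0 = -9.5000 + 55.0 = 45.5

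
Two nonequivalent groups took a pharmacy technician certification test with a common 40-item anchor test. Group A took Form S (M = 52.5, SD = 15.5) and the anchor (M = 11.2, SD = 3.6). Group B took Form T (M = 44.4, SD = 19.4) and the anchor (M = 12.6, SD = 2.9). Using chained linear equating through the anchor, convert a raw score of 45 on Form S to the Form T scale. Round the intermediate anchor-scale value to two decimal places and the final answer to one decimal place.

Form S → anchor (Group A): v = (3.6/15.5)(45 − 52.5) + 11.2 = 9.46
anchor → Form T (Group B): y = (19.4/2.9)(9.46 − 12.6) + 44.4 = 23.4

23.4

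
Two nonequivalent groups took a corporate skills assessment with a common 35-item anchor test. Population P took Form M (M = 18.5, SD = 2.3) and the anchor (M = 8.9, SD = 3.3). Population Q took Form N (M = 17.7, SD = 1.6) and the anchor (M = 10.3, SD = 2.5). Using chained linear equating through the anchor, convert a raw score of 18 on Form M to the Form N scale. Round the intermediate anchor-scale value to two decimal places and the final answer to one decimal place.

Form M → anchor (Population P): v = (3.3/2.3)(18 − 18.5) + 8.9 = 8.18
anchor → Form N (Population Q): y = (1.6/2.5)(8.18 − 10.3) + 17.7 = 16.3

16.3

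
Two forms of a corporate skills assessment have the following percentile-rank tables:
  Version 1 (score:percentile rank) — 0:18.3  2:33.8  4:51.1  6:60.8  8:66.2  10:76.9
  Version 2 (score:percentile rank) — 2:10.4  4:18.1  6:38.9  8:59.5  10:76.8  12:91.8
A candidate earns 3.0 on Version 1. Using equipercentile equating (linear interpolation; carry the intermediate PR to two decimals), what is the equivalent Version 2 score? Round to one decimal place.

PR of 3.0 on Version 1: 33.8 + (3.0 − 2)/(4 − 2) × (51.1 − 33.8) = 42.45
On Version 2, PR 42.45 falls between score 6 (PR 38.9) and 8 (PR 59.5).
Interpolate: 6 + (42.45 − 38.9)/(59.5 − 38.9) × (8 − 6) = 6.3

6.3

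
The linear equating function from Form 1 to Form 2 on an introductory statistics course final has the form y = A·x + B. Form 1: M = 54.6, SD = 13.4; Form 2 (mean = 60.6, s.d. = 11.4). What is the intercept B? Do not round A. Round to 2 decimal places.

A = SD_Y / SD_X = 11.4 / 13.4 = 0.850746
B = M_Y − A·M_X = 60.6 − 0.850746 × 54.6 = 14.15

14.15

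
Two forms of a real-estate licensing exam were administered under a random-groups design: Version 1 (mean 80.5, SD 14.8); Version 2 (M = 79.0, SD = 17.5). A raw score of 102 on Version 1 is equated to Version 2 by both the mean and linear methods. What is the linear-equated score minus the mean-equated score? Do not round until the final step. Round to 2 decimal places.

3.92

Mean-equated: 102 + (79.0 − 80.5) = 100.50
Linear-equated: (17.5/14.8)(102 − 80.5) + 79.0 = 104.422
Difference = 104.422 − 100.50 = 3.92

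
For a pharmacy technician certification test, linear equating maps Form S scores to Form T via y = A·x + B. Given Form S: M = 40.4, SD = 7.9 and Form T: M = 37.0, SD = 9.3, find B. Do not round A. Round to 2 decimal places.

-10.56

A = SD_Y / SD_X = 9.3 / 7.9 = 1.177215
B = M_Y − A·M_X = 37.0 − 1.177215 × 40.4 = -10.56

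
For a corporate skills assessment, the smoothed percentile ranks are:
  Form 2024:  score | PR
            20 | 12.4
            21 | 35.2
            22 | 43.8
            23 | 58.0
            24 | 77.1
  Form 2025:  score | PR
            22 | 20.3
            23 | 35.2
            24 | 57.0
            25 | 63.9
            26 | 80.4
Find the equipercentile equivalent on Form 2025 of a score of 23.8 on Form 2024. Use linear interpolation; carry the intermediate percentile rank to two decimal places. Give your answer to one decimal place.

PR of 23.8 on Form 2024: 58.0 + (23.8 − 23)/(24 − 23) × (77.1 − 58.0) = 73.28
On Form 2025, PR 73.28 falls between score 25 (PR 63.9) and 26 (PR 80.4).
Interpolate: 25 + (73.28 − 63.9)/(80.4 − 63.9) × (26 − 25) = 25.6

25.6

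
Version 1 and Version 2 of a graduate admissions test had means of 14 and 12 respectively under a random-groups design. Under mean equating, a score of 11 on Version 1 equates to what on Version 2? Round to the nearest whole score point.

Mean equating: y = x + (M_Y − M_X) = 11 + (12 − 14) = 9

9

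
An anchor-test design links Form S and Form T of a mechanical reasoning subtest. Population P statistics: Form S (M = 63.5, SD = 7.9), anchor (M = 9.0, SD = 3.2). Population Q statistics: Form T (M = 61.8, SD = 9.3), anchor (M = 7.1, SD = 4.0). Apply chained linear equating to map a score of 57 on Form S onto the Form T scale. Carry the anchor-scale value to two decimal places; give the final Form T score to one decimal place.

Form S → anchor (Population P): v = (3.2/7.9)(57 − 63.5) + 9.0 = 6.37
anchor → Form T (Population Q): y = (9.3/4.0)(6.37 − 7.1) + 61.8 = 60.1

60.1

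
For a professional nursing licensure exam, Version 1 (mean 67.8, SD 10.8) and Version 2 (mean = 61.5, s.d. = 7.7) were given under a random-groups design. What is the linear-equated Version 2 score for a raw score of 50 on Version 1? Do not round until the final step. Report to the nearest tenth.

48.8

Linear equating: y = (SD_Y/SD_X)(x − M_X) + M_Y
y = (7.7/10.8)(50 − 67.8) + 61.5
y = 0.712963 × -17.8 + 61.5 = -12.6907 + 61.5 = 48.8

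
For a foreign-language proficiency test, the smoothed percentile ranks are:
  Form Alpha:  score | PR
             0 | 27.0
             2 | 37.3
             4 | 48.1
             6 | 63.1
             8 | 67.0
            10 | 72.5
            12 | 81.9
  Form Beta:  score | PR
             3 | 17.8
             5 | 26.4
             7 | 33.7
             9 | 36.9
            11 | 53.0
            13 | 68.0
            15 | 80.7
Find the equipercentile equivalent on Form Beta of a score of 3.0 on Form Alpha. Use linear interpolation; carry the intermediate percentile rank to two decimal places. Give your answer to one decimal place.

PR of 3.0 on Form Alpha: 37.3 + (3.0 − 2)/(4 − 2) × (48.1 − 37.3) = 42.70
On Form Beta, PR 42.70 falls between score 9 (PR 36.9) and 11 (PR 53.0).
Interpolate: 9 + (42.70 − 36.9)/(53.0 − 36.9) × (11 − 9) = 9.7

9.7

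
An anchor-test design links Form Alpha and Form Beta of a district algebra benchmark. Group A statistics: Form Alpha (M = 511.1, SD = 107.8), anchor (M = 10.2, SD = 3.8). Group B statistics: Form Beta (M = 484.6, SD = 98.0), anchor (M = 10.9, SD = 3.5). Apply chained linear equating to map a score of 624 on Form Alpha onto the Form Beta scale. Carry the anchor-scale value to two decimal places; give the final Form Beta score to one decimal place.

Form Alpha → anchor (Group A): v = (3.8/107.8)(624 − 511.1) + 10.2 = 14.18
anchor → Form Beta (Group B): y = (98.0/3.5)(14.18 − 10.9) + 484.6 = 576.4

576.4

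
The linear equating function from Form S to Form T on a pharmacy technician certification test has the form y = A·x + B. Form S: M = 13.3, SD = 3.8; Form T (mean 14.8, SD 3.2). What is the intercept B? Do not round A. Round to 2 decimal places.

A = SD_Y / SD_X = 3.2 / 3.8 = 0.842105
B = M_Y − A·M_X = 14.8 − 0.842105 × 13.3 = 3.60

3.60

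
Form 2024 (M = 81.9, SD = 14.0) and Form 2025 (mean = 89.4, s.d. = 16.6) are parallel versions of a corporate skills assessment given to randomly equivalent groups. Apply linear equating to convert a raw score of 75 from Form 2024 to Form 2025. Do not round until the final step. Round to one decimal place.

Linear equating: y = (SD_Y/SD_X)(x − M_X) + M_Y
y = (16.6/14.0)(75 − 81.9) + 89.4
y = 1.185714 × -6.9 + 89.4 = -8.1814 + 89.4 = 81.2

81.2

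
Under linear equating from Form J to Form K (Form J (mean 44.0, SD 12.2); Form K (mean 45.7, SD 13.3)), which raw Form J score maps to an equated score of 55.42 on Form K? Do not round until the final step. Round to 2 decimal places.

52.92

Invert y = (SD_Y/SD_X)(x − M_X) + M_Y:
x = (SD_X/SD_Y)(y − M_Y) + M_X = (12.2/13.3)(55.42 − 45.7) + 44.0
x = 0.917293 × 9.720 + 44.0 = 52.92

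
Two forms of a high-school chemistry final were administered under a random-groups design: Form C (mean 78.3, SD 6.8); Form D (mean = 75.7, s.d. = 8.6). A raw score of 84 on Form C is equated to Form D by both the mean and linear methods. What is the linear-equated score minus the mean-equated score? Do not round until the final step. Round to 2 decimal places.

Mean-equated: 84 + (75.7 − 78.3) = 81.40
Linear-equated: (8.6/6.8)(84 − 78.3) + 75.7 = 82.909
Difference = 82.909 − 81.40 = 1.51

1.51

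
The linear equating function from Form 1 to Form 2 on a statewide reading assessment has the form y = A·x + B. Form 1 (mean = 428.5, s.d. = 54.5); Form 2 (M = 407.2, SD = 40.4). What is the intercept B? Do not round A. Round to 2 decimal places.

A = SD_Y / SD_X = 40.4 / 54.5 = 0.741284
B = M_Y − A·M_X = 407.2 − 0.741284 × 428.5 = 89.56

89.56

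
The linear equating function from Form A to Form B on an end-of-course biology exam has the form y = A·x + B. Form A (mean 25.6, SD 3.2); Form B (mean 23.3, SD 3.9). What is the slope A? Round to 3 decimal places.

A = SD_Y / SD_X = 3.9 / 3.2 = 1.219

1.219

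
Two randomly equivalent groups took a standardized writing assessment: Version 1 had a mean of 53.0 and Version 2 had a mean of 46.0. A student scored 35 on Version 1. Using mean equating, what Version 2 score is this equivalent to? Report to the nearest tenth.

Mean equating: y = x + (M_Y − M_X) = 35 + (46.0 − 53.0) = 28.0

28.0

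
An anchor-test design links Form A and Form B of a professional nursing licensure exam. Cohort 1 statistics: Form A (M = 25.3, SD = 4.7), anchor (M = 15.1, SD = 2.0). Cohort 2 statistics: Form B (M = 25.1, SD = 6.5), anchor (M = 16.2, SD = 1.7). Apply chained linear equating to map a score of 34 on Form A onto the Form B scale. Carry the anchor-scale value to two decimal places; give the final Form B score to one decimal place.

35.0

Form A → anchor (Cohort 1): v = (2.0/4.7)(34 − 25.3) + 15.1 = 18.80
anchor → Form B (Cohort 2): y = (6.5/1.7)(18.80 − 16.2) + 25.1 = 35.0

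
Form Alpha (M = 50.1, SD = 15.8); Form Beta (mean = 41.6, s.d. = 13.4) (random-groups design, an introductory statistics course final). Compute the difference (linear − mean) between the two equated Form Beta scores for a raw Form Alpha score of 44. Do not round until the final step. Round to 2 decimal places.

Mean-equated: 44 + (41.6 − 50.1) = 35.50
Linear-equated: (13.4/15.8)(44 − 50.1) + 41.6 = 36.427
Difference = 36.427 − 35.50 = 0.93

0.93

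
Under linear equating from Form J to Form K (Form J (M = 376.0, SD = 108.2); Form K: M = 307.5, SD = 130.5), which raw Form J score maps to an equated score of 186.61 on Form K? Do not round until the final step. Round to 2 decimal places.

Invert y = (SD_Y/SD_X)(x − M_X) + M_Y:
x = (SD_X/SD_Y)(y − M_Y) + M_X = (108.2/130.5)(186.61 − 307.5) + 376.0
x = 0.829119 × -120.890 + 376.0 = 275.77

275.77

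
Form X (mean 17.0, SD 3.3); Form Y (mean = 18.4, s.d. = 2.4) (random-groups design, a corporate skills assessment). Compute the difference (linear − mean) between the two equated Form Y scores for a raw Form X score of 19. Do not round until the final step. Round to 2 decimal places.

-0.55

Mean-equated: 19 + (18.4 − 17.0) = 20.40
Linear-equated: (2.4/3.3)(19 − 17.0) + 18.4 = 19.855
Difference = 19.855 − 20.40 = -0.55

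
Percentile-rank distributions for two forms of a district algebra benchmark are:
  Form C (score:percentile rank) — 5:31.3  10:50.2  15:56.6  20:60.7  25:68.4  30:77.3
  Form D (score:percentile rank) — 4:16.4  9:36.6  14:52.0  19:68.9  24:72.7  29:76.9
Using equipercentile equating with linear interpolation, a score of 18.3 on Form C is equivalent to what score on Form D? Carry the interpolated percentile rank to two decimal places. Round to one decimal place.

PR of 18.3 on Form C: 56.6 + (18.3 − 15)/(20 − 15) × (60.7 − 56.6) = 59.31
On Form D, PR 59.31 falls between score 14 (PR 52.0) and 19 (PR 68.9).
Interpolate: 14 + (59.31 − 52.0)/(68.9 − 52.0) × (19 − 14) = 16.2

16.2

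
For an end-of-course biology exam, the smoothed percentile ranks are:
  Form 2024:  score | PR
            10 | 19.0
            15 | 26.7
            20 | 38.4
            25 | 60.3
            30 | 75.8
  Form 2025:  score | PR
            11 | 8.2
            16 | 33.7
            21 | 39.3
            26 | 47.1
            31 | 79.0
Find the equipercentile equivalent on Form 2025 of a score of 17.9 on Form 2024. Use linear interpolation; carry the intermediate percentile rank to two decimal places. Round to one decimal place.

PR of 17.9 on Form 2024: 26.7 + (17.9 − 15)/(20 − 15) × (38.4 − 26.7) = 33.49
On Form 2025, PR 33.49 falls between score 11 (PR 8.2) and 16 (PR 33.7).
Interpolate: 11 + (33.49 − 8.2)/(33.7 − 8.2) × (16 − 11) = 16.0

16.0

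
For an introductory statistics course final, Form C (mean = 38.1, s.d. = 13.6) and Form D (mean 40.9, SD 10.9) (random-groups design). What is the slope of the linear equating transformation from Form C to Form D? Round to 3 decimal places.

A = SD_Y / SD_X = 10.9 / 13.6 = 0.801

0.801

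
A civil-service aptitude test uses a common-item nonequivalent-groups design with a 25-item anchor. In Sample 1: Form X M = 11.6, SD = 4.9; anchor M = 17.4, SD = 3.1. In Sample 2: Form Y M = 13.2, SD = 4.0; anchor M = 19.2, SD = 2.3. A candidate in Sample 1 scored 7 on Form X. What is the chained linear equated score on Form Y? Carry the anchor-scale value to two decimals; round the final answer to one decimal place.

Form X → anchor (Sample 1): v = (3.1/4.9)(7 − 11.6) + 17.4 = 14.49
anchor → Form Y (Sample 2): y = (4.0/2.3)(14.49 − 19.2) + 13.2 = 5.0

5.0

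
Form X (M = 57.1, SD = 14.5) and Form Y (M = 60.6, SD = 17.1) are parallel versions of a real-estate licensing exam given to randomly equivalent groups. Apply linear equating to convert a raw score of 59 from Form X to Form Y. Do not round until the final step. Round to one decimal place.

62.8

Linear equating: y = (SD_Y/SD_X)(x − M_X) + M_Y
y = (17.1/14.5)(59 − 57.1) + 60.6
y = 1.179310 × 1.9 + 60.6 = 2.2407 + 60.6 = 62.8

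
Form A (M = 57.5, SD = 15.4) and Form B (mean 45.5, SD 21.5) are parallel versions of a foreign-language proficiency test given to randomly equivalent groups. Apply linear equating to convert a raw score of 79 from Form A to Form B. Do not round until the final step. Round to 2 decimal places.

75.52

Linear equating: y = (SD_Y/SD_X)(x − M_X) + M_Y
y = (21.5/15.4)(79 − 57.5) + 45.5
y = 1.396104 × 21.5 + 45.5 = 30.0162 + 45.5 = 75.52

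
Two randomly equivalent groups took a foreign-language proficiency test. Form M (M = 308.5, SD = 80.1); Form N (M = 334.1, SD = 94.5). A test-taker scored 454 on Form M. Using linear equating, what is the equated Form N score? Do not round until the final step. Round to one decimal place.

505.8

Linear equating: y = (SD_Y/SD_X)(x − M_X) + M_Y
y = (94.5/80.1)(454 − 308.5) + 334.1
y = 1.179775 × 145.5 + 334.1 = 171.6573 + 334.1 = 505.8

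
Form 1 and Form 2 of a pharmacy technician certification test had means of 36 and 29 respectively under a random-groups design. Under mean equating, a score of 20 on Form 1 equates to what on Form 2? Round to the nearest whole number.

13

Mean equating: y = x + (M_Y − M_X) = 20 + (29 − 36) = 13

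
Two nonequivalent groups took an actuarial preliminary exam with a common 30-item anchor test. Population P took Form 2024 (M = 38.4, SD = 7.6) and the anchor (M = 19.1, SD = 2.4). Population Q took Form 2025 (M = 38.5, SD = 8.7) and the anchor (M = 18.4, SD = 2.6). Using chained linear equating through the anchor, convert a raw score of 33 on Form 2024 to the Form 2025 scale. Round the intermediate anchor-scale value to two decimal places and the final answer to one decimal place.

35.1

Form 2024 → anchor (Population P): v = (2.4/7.6)(33 − 38.4) + 19.1 = 17.39
anchor → Form 2025 (Population Q): y = (8.7/2.6)(17.39 − 18.4) + 38.5 = 35.1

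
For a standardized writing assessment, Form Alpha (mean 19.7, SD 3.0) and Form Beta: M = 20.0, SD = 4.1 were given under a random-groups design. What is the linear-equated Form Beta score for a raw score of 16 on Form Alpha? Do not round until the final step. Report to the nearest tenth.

14.9

Linear equating: y = (SD_Y/SD_X)(x − M_X) + M_Y
y = (4.1/3.0)(16 − 19.7) + 20.0
y = 1.366667 × -3.7 + 20.0 = -5.0567 + 20.0 = 14.9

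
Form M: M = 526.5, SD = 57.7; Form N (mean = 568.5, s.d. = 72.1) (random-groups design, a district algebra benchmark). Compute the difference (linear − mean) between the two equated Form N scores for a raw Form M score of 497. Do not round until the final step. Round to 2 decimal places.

-7.36

Mean-equated: 497 + (568.5 − 526.5) = 539.00
Linear-equated: (72.1/57.7)(497 − 526.5) + 568.5 = 531.638
Difference = 531.638 − 539.00 = -7.36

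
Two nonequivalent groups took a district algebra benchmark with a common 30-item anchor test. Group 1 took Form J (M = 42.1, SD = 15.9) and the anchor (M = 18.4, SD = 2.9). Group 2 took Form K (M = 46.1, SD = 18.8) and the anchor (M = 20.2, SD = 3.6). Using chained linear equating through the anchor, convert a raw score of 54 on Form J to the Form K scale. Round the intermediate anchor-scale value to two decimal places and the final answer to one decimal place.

48.0

Form J → anchor (Group 1): v = (2.9/15.9)(54 − 42.1) + 18.4 = 20.57
anchor → Form K (Group 2): y = (18.8/3.6)(20.57 − 20.2) + 46.1 = 48.0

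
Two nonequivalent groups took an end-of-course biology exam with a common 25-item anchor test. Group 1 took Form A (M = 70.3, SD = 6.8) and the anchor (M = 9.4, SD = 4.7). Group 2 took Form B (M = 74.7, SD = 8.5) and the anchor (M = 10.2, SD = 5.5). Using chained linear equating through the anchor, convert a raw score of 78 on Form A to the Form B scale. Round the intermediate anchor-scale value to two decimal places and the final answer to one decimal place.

Form A → anchor (Group 1): v = (4.7/6.8)(78 − 70.3) + 9.4 = 14.72
anchor → Form B (Group 2): y = (8.5/5.5)(14.72 − 10.2) + 74.7 = 81.7

81.7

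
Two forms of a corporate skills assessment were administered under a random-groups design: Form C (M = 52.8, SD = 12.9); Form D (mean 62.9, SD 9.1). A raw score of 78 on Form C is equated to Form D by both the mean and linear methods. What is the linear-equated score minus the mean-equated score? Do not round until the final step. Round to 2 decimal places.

-7.42

Mean-equated: 78 + (62.9 − 52.8) = 88.10
Linear-equated: (9.1/12.9)(78 − 52.8) + 62.9 = 80.677
Difference = 80.677 − 88.10 = -7.42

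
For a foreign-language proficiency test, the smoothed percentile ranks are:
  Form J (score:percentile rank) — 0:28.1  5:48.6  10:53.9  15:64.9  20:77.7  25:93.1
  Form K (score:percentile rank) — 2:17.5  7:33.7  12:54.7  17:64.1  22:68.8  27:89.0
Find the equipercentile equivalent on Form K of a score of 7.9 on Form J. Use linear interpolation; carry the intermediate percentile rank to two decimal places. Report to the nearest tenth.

11.3

PR of 7.9 on Form J: 48.6 + (7.9 − 5)/(10 − 5) × (53.9 − 48.6) = 51.67
On Form K, PR 51.67 falls between score 7 (PR 33.7) and 12 (PR 54.7).
Interpolate: 7 + (51.67 − 33.7)/(54.7 − 33.7) × (12 − 7) = 11.3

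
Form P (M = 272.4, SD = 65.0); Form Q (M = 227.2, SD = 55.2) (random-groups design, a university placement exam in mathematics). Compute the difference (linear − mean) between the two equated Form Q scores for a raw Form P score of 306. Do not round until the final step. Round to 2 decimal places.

-5.07

Mean-equated: 306 + (227.2 − 272.4) = 260.80
Linear-equated: (55.2/65.0)(306 − 272.4) + 227.2 = 255.734
Difference = 255.734 − 260.80 = -5.07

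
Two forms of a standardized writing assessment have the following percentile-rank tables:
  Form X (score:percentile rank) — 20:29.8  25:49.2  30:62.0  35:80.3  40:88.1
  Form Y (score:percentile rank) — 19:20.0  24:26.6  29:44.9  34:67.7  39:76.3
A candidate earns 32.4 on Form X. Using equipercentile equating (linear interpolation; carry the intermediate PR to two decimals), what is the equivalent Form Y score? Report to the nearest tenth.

35.8

PR of 32.4 on Form X: 62.0 + (32.4 − 30)/(35 − 30) × (80.3 − 62.0) = 70.78
On Form Y, PR 70.78 falls between score 34 (PR 67.7) and 39 (PR 76.3).
Interpolate: 34 + (70.78 − 67.7)/(76.3 − 67.7) × (39 − 34) = 35.8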